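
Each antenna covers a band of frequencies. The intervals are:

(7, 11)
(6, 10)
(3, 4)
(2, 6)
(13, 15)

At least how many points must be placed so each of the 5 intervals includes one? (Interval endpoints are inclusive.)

3

Sorted: [3,4] [2,6] [6,10] [7,11] [13,15]
{[3,4],[2,6]} hit by 4; {[6,10],[7,11]} hit by 10; {[13,15]} hit by 15.
Points: 4, 10, 15 (3 total).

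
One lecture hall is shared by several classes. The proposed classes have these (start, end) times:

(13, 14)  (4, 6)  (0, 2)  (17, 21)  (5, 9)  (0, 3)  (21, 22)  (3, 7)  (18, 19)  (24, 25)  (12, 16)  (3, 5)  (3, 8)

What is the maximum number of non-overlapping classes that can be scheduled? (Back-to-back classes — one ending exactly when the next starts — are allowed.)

By end time: (0,2), (0,3), (3,5), (4,6), (3,7), (3,8), (5,9), (13,14), (12,16), (18,19), (17,21), (21,22), (24,25).
Pick (0,2); next start ≥ 2 → (3,5); next start ≥ 5 → (5,9); next start ≥ 9 → (13,14); next start ≥ 14 → (18,19); next start ≥ 19 → (21,22); next start ≥ 22 → (24,25).
Selected 7 classes.

7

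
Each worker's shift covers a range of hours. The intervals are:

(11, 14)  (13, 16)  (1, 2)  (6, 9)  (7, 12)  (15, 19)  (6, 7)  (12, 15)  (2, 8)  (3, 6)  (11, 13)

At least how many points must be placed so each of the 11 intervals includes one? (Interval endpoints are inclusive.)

By right end: [1,2]  [3,6]  [6,7]  [2,8]  [6,9]  [7,12]  [11,13]  [11,14]  [12,15]  [13,16]  [15,19]
[1,2] uncovered → point at 2; [3,6] uncovered → point at 6; [7,12] uncovered → point at 12; [13,16] uncovered → point at 16.
Points: 2, 6, 12, 16 (4 total).

4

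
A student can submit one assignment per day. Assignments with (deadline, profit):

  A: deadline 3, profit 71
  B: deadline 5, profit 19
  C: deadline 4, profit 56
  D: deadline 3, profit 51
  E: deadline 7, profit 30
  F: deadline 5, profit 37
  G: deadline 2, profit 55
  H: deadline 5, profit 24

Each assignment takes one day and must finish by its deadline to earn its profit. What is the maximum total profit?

Take jobs in profit order; each goes to the latest open slot no later than its deadline.
By profit: A(d3,71), C(d4,56), G(d2,55), D(d3,51), F(d5,37), E(d7,30), H(d5,24), B(d5,19)
A→slot 3; C→slot 4; G→slot 2; D→slot 1; F→slot 5; E→slot 7; H skipped; B skipped.
Profit = 51 + 55 + 71 + 56 + 37 + 30 = 300

300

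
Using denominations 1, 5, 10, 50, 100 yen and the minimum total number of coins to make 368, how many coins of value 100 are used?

3

368 − 3×100→68 − 1×50→18 − 1×10→8 − 1×5→3 − 3×1→0
Count of 100: 3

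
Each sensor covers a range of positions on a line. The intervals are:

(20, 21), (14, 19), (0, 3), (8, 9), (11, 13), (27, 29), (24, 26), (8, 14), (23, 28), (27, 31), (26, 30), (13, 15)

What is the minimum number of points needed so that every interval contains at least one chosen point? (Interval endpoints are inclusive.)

7

Sorted: [0,3] [8,9] [11,13] [8,14] [13,15] [14,19] [20,21] [24,26] [23,28] [27,29] [26,30] [27,31]
{[0,3]} hit by 3; {[8,9]} hit by 9; {[11,13],[8,14],[13,15]} hit by 13; {[14,19]} hit by 19; {[20,21]} hit by 21; {[24,26],[23,28]} hit by 26; {[27,29],[26,30],[27,31]} hit by 29.
Points: 3, 9, 13, 19, 21, 26, 29 (7 total).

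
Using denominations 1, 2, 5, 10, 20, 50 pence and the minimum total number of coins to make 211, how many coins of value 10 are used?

Use the largest denomination that fits, subtract, and repeat.
211 = 4×50 + 1×10 + 1×1
Count of 10: 1

1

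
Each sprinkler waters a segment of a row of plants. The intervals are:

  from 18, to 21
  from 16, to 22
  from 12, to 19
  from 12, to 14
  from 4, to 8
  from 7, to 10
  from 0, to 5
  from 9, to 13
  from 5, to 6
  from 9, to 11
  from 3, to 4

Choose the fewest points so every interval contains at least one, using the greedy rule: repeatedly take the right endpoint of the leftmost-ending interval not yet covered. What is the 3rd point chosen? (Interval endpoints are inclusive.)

10

Sorted: [3,4] [0,5] [5,6] [4,8] [7,10] [9,11] [9,13] [12,14] [12,19] [18,21] [16,22]
{[3,4],[0,5]} hit by 4; {[5,6],[4,8]} hit by 6; {[7,10],[9,11],[9,13]} hit by 10; {[12,14],[12,19]} hit by 14; {[18,21],[16,22]} hit by 21.
Points: 4, 6, 10, 14, 21 (5 total).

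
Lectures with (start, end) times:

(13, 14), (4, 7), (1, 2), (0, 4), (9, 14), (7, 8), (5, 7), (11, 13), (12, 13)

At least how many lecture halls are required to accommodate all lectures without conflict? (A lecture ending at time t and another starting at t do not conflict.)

Events (time:±→running): 0:+→1 1:+→2 2:-→1 4:-→0 4:+→1 5:+→2 7:-→1 7:-→0 7:+→1 8:-→0 9:+→1 11:+→2 12:+→3 … peak 3.

3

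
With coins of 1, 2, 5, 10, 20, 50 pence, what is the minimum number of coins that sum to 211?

6

Use the largest denomination that fits, subtract, and repeat.
211 − 4×50→11 − 1×10→1 − 1×1→0
Total coins = 4 + 1 + 1 = 6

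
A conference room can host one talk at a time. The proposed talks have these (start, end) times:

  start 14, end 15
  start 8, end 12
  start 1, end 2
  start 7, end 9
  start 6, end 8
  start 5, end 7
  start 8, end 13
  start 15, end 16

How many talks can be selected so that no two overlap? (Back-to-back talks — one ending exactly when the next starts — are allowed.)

Greedy by earliest finish: after sorting by end time, pick each interval compatible with the last pick.
By end time: (1,2), (5,7), (6,8), (7,9), (8,12), (8,13), (14,15), (15,16).
Pick (1,2); next start ≥ 2 → (5,7); next start ≥ 7 → (7,9); next start ≥ 9 → (14,15); next start ≥ 15 → (15,16).
Selected 5 talks.

5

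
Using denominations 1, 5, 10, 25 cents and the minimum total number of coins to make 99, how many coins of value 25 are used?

3

Greedy: take as many of the largest coin as possible, then repeat with the remainder.
99 = 3×25 + 2×10 + 4×1
Count of 25: 3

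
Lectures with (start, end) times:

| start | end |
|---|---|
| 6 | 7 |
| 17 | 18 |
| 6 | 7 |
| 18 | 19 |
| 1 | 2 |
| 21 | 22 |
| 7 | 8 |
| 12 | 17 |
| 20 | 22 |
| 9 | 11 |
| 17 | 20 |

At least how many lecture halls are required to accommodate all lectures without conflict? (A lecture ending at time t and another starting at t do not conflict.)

starts: [1, 6, 6, 7, 9, 12, 17, 17, 18, 20, 21]
ends:   [2, 7, 7, 8, 11, 17, 18, 19, 20, 22, 22]
s1→1 e2→0 s6→1 s6→2  — peak 2.

2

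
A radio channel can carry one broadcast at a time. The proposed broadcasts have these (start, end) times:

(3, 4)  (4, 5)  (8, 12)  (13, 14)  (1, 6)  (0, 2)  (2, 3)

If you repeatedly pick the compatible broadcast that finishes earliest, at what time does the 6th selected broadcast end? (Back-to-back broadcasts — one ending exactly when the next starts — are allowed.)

14

By end time: (0,2), (2,3), (3,4), (4,5), (1,6), (8,12), (13,14).
Pick (0,2); next start ≥ 2 → (2,3); next start ≥ 3 → (3,4); next start ≥ 4 → (4,5); next start ≥ 5 → (8,12); next start ≥ 12 → (13,14).
Selected: (0,2) (2,3) (3,4) (4,5) (8,12) (13,14)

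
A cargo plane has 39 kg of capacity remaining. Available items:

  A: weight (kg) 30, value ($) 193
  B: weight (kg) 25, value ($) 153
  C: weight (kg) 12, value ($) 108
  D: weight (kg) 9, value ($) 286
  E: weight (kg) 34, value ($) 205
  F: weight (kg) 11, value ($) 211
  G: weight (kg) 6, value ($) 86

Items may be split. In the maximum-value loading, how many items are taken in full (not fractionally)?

Greedy by value/weight ratio, highest first.
Ratios (sorted): D 31.78, F 19.18, G 14.33, C 9.00, A 6.43, B 6.12, E 6.03
take D (9 @ 286); take F (11 @ 211); take G (6 @ 86); take C (12 @ 108); take 1/30 of A → 6.43. Capacity used 39/39.
4 item(s) taken whole; one partial (take 1/30 of A).

4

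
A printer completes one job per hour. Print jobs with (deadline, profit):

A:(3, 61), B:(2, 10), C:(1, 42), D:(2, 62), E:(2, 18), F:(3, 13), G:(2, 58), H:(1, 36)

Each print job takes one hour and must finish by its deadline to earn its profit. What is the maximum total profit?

181

By profit: D(d2,62), A(d3,61), G(d2,58), C(d1,42), H(d1,36), E(d2,18), F(d3,13), B(d2,10)
D→slot 2; A→slot 3; G→slot 1; C skipped; H skipped; E skipped; F skipped; B skipped.
Profit = 58 + 62 + 61 = 181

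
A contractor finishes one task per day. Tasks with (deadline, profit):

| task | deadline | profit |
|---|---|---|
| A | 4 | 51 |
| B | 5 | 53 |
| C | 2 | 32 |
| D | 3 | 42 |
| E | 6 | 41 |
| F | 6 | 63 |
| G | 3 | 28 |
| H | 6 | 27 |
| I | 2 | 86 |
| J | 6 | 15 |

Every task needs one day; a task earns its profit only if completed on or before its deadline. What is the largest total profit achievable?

336

Sort by profit descending; place each in the latest free slot ≤ its deadline.
By profit: I(d2,86), F(d6,63), B(d5,53), A(d4,51), D(d3,42), E(d6,41), C(d2,32), G(d3,28), H(d6,27), J(d6,15)
I→slot 2; F→slot 6; B→slot 5; A→slot 4; D→slot 3; E→slot 1; C skipped; G skipped; H skipped; J skipped.
Profit = 41 + 86 + 42 + 51 + 53 + 63 = 336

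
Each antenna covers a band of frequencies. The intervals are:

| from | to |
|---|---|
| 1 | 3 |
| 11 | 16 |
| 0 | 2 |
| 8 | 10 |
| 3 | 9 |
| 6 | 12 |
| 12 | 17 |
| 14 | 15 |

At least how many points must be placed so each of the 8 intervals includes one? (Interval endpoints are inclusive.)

Sort by right endpoint; whenever an interval is uncovered, place a point at its right end.
Sorted: [0,2] [1,3] [3,9] [8,10] [6,12] [14,15] [11,16] [12,17]
{[0,2],[1,3]} hit by 2; {[3,9],[8,10],[6,12]} hit by 9; {[14,15],[11,16],[12,17]} hit by 15.
Points: 2, 9, 15 (3 total).

3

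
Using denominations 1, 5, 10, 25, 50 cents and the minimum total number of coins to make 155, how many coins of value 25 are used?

0

Use the largest denomination that fits, subtract, and repeat.
155 = 3×50 + 1×5
Count of 25: 0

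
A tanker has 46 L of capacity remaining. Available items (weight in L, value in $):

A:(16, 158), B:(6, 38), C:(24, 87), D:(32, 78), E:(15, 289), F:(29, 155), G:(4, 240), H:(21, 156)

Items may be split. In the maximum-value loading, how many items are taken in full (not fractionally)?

3

Greedy by value/weight ratio, highest first.
Ratios (sorted): G 60.00, E 19.27, A 9.88, H 7.43, B 6.33, F 5.34, C 3.62, D 2.44
take G (4 @ 240); take E (15 @ 289); take A (16 @ 158); take 11/21 of H → 81.71. Capacity used 46/46.
3 item(s) taken whole; one partial (take 11/21 of H).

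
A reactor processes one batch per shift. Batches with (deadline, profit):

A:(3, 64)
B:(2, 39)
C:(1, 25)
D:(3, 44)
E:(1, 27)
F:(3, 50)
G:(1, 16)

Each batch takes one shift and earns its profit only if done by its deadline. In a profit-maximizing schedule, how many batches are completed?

3

Profit order: A=64 F=50 D=44 B=39 E=27 C=25 G=16
Assign: A→slot 3, F→slot 2, D→slot 1, B skipped, E skipped, C skipped, G skipped.
Slots: [1:D] [2:F] [3:A]
3 of 7 scheduled.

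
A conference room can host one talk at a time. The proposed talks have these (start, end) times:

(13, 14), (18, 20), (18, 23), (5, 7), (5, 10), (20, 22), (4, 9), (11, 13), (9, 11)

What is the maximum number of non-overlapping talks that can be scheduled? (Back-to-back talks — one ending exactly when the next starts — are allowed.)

Order by finish time; keep every interval that doesn't clash with the previous kept one.
By end time: (5,7), (4,9), (5,10), (9,11), (11,13), (13,14), (18,20), (20,22), (18,23).
Pick (5,7); next start ≥ 7 → (9,11); next start ≥ 11 → (11,13); next start ≥ 13 → (13,14); next start ≥ 14 → (18,20); next start ≥ 20 → (20,22).
Selected 6 talks.

6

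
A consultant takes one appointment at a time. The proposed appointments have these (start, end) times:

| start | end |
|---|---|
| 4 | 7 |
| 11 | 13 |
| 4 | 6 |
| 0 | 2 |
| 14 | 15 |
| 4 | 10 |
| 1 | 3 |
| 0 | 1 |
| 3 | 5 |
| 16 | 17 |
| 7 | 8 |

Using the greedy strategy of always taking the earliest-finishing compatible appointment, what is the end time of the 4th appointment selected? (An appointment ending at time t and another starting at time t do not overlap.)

8

Order by finish time; keep every interval that doesn't clash with the previous kept one.
By end time: (0,1), (0,2), (1,3), (3,5), (4,6), (4,7), (7,8), (4,10), (11,13), (14,15), (16,17).
Pick (0,1); next start ≥ 1 → (1,3); next start ≥ 3 → (3,5); next start ≥ 5 → (7,8); next start ≥ 8 → (11,13); next start ≥ 13 → (14,15); next start ≥ 15 → (16,17).
Selected: (0,1) (1,3) (3,5) (7,8) (11,13) (14,15) (16,17)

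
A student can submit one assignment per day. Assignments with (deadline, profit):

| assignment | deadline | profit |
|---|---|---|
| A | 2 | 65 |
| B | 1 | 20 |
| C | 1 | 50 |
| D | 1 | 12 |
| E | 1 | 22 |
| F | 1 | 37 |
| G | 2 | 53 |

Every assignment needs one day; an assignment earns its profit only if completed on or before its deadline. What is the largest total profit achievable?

118

Take jobs in profit order; each goes to the latest open slot no later than its deadline.
By profit: A(d2,65), G(d2,53), C(d1,50), F(d1,37), E(d1,22), B(d1,20), D(d1,12)
A→slot 2; G→slot 1; C skipped; F skipped; E skipped; B skipped; D skipped.
Profit = 53 + 65 = 118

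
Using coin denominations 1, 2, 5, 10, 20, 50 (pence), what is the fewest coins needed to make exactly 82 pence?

Greedy: take as many of the largest coin as possible, then repeat with the remainder.
82 − 1×50→32 − 1×20→12 − 1×10→2 − 1×2→0
Total coins = 1 + 1 + 1 + 1 = 4

4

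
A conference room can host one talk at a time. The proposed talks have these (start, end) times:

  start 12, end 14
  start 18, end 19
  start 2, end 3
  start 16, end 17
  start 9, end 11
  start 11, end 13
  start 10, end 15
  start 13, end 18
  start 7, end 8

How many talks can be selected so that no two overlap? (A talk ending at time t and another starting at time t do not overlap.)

6

Sort by end time and greedily take each interval whose start is ≥ the last chosen end.
By end time: (2,3), (7,8), (9,11), (11,13), (12,14), (10,15), (16,17), (13,18), (18,19).
Pick (2,3); next start ≥ 3 → (7,8); next start ≥ 8 → (9,11); next start ≥ 11 → (11,13); next start ≥ 13 → (16,17); next start ≥ 17 → (18,19).
Selected 6 talks.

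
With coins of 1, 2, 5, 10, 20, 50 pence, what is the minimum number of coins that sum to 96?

5

Use the largest denomination that fits, subtract, and repeat.
96 = 1×50 + 2×20 + 1×5 + 1×1
Total coins = 1 + 2 + 1 + 1 = 5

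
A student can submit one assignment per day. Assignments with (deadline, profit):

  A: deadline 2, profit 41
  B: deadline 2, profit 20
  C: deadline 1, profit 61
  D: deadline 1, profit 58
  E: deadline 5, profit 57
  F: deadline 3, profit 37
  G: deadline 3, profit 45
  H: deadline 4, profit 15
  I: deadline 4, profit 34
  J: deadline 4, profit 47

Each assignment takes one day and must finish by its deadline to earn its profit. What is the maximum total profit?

Sort by profit descending; place each in the latest free slot ≤ its deadline.
By profit: C(d1,61), D(d1,58), E(d5,57), J(d4,47), G(d3,45), A(d2,41), F(d3,37), I(d4,34), B(d2,20), H(d4,15)
C→slot 1; D skipped; E→slot 5; J→slot 4; G→slot 3; A→slot 2; F skipped; I skipped; B skipped; H skipped.
Profit = 61 + 41 + 45 + 47 + 57 = 251

251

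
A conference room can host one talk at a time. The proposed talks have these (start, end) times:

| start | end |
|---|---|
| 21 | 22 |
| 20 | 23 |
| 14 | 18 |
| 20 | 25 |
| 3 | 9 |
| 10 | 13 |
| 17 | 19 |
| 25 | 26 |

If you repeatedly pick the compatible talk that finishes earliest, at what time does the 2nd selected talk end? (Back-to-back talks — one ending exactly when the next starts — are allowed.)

Order by finish time; keep every interval that doesn't clash with the previous kept one.
By end time: (3,9), (10,13), (14,18), (17,19), (21,22), (20,23), (20,25), (25,26).
Pick (3,9); next start ≥ 9 → (10,13); next start ≥ 13 → (14,18); next start ≥ 18 → (21,22); next start ≥ 22 → (25,26).
Selected: (3,9) (10,13) (14,18) (21,22) (25,26)

13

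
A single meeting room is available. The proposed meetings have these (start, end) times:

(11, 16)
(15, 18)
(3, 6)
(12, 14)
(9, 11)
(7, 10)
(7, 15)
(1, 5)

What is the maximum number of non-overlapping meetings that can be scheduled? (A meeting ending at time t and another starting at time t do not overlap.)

Greedy by earliest finish: after sorting by end time, pick each interval compatible with the last pick.
By end time: (1,5), (3,6), (7,10), (9,11), (12,14), (7,15), (11,16), (15,18).
Pick (1,5); next start ≥ 5 → (7,10); next start ≥ 10 → (12,14); next start ≥ 14 → (15,18).
Selected 4 meetings.

4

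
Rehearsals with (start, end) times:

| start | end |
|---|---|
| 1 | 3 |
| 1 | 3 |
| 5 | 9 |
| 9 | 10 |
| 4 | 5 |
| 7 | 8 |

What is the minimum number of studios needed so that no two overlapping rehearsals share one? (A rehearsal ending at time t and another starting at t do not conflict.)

starts: [1, 1, 4, 5, 7, 9]
ends:   [3, 3, 5, 8, 9, 10]
s1→1 s1→2  — peak 2.

2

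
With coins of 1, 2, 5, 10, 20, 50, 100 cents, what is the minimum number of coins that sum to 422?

6

422 = 4×100 + 1×20 + 1×2
Total coins = 4 + 1 + 1 = 6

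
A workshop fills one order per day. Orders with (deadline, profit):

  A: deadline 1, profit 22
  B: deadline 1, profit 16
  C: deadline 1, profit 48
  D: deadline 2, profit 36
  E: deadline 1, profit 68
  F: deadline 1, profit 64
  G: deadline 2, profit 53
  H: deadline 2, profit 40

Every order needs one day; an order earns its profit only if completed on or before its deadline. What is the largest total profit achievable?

121

Sort by profit descending; place each in the latest free slot ≤ its deadline.
By profit: E(d1,68), F(d1,64), G(d2,53), C(d1,48), H(d2,40), D(d2,36), A(d1,22), B(d1,16)
E→slot 1; F skipped; G→slot 2; C skipped; H skipped; D skipped; A skipped; B skipped.
Profit = 68 + 53 = 121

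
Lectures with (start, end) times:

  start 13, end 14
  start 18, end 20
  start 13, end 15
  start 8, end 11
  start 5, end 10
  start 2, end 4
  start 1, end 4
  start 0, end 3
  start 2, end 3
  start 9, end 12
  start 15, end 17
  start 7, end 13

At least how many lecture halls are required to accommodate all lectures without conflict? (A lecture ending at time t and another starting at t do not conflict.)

4

The answer is the maximum number of intervals overlapping at any instant.
starts: [0, 1, 2, 2, 5, 7, 8, 9, 13, 13, 15, 18]
ends:   [3, 3, 4, 4, 10, 11, 12, 13, 14, 15, 17, 20]
s0→1 s1→2 s2→3 s2→4  — peak 4.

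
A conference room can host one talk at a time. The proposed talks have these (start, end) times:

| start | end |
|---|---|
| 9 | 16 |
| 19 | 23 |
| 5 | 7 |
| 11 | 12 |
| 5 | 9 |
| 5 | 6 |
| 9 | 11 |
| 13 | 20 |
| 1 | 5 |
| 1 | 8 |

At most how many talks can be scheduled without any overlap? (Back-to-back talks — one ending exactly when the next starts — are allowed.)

5

Order by finish time; keep every interval that doesn't clash with the previous kept one.
By end time: (1,5), (5,6), (5,7), (1,8), (5,9), (9,11), (11,12), (9,16), (13,20), (19,23).
Pick (1,5); next start ≥ 5 → (5,6); next start ≥ 6 → (9,11); next start ≥ 11 → (11,12); next start ≥ 12 → (13,20).
Selected 5 talks.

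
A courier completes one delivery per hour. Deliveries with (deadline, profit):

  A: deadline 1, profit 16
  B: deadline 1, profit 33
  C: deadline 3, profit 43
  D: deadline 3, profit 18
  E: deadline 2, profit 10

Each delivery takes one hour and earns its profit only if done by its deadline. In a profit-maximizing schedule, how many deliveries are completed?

By profit: C(d3,43), B(d1,33), D(d3,18), A(d1,16), E(d2,10)
C→slot 3; B→slot 1; D→slot 2; A skipped; E skipped.
3 of 5 scheduled.

3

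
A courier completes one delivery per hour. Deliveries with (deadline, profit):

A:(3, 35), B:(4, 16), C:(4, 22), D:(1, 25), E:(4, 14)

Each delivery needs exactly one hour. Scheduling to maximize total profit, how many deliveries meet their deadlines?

Sort by profit descending; place each in the latest free slot ≤ its deadline.
Profit order: A=35 D=25 C=22 B=16 E=14
Assign: A→slot 3, D→slot 1, C→slot 4, B→slot 2, E skipped.
Slots: [1:D] [2:B] [3:A] [4:C]
4 of 5 scheduled.

4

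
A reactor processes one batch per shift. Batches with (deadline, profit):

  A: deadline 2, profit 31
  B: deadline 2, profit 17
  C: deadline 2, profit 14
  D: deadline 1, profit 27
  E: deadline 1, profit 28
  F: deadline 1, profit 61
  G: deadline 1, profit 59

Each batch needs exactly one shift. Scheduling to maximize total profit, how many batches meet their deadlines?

2

Profit order: F=61 G=59 A=31 E=28 D=27 B=17 C=14
Assign: F→slot 1, G skipped, A→slot 2, E skipped, D skipped, B skipped, C skipped.
Slots: [1:F] [2:A]
2 of 7 scheduled.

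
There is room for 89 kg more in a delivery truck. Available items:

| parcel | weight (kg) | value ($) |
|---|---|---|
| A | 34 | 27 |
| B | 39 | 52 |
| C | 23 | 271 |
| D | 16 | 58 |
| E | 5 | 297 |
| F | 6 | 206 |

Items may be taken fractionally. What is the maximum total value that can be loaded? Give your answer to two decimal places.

Ratios (sorted): E 59.40, F 34.33, C 11.78, D 3.62, B 1.33, A 0.79
take E (5 @ 297); take F (6 @ 206); take C (23 @ 271); take D (16 @ 58); take B (39 @ 52). Capacity used 89/89.
Total value = 884.00

884.00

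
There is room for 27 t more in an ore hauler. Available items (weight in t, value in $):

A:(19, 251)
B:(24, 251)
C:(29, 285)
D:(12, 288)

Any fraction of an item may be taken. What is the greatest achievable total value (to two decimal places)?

486.16

Ratios (sorted): D 24.00, A 13.21, B 10.46, C 9.83
take D (12 @ 288); take 15/19 of A → 198.16. Capacity used 27/27.
Total value = 486.16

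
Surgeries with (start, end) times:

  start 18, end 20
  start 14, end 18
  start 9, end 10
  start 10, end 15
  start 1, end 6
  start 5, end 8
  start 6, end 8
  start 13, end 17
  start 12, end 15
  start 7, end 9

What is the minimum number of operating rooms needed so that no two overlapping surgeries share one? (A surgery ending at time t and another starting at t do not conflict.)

4

Events (time:±→running): 1:+→1 5:+→2 6:-→1 6:+→2 7:+→3 8:-→2 8:-→1 9:-→0 9:+→1 10:-→0 10:+→1 12:+→2 13:+→3 14:+→4 … peak 4.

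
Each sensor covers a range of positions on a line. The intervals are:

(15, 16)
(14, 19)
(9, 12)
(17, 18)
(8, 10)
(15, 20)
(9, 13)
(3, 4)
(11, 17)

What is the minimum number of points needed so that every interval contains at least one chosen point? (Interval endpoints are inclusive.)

Sorted: [3,4] [8,10] [9,12] [9,13] [15,16] [11,17] [17,18] [14,19] [15,20]
{[3,4]} hit by 4; {[8,10],[9,12],[9,13]} hit by 10; {[15,16],[11,17]} hit by 16; {[17,18],[14,19],[15,20]} hit by 18.
Points: 4, 10, 16, 18 (4 total).

4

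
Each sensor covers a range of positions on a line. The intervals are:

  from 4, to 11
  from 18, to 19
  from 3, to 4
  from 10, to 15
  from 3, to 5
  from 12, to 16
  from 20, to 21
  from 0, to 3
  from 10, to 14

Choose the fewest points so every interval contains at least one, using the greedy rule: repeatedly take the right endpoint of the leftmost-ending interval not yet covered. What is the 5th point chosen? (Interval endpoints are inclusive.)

21

Sort by right endpoint; whenever an interval is uncovered, place a point at its right end.
By right end: [0,3]  [3,4]  [3,5]  [4,11]  [10,14]  [10,15]  [12,16]  [18,19]  [20,21]
[0,3] uncovered → point at 3; [4,11] uncovered → point at 11; [12,16] uncovered → point at 16; [18,19] uncovered → point at 19; [20,21] uncovered → point at 21.
Points: 3, 11, 16, 19, 21 (5 total).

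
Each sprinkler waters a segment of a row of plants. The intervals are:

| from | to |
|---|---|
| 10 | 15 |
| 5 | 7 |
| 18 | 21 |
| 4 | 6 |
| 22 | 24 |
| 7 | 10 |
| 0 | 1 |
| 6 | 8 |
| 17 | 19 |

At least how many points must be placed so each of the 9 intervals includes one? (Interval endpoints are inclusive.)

5

Sort by right endpoint; whenever an interval is uncovered, place a point at its right end.
By right end: [0,1]  [4,6]  [5,7]  [6,8]  [7,10]  [10,15]  [17,19]  [18,21]  [22,24]
[0,1] uncovered → point at 1; [4,6] uncovered → point at 6; [7,10] uncovered → point at 10; [17,19] uncovered → point at 19; [22,24] uncovered → point at 24.
Points: 1, 6, 10, 19, 24 (5 total).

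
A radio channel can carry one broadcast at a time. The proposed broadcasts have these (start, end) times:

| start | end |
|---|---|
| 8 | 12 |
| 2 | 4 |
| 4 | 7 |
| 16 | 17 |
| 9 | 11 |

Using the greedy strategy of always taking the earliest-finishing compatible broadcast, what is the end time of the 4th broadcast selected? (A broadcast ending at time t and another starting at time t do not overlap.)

17

Sort by end time and greedily take each interval whose start is ≥ the last chosen end.
Sorted by end: (2,4)  (4,7)  (9,11)  (8,12)  (16,17)
take (2,4); take (4,7); take (9,11); skip (8,12); take (16,17).
Selected: (2,4) (4,7) (9,11) (16,17)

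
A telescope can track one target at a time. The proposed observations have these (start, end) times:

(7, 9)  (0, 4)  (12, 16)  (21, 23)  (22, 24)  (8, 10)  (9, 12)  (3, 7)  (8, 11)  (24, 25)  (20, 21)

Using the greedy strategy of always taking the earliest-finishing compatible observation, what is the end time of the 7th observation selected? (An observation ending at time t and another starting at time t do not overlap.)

Sorted by end: (0,4)  (3,7)  (7,9)  (8,10)  (8,11)  (9,12)  (12,16)  (20,21)  (21,23)  (22,24)  (24,25)
take (0,4); take (7,9); skip (8,10); take (9,12); take (12,16); take (20,21); take (21,23); skip (22,24); take (24,25).
Selected: (0,4) (7,9) (9,12) (12,16) (20,21) (21,23) (24,25)

25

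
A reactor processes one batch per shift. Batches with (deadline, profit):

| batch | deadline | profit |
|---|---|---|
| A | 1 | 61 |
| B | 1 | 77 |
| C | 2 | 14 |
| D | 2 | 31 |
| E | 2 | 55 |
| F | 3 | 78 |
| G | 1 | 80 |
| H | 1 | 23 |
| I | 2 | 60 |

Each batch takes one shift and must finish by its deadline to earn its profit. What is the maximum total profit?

Take jobs in profit order; each goes to the latest open slot no later than its deadline.
By profit: G(d1,80), F(d3,78), B(d1,77), A(d1,61), I(d2,60), E(d2,55), D(d2,31), H(d1,23), C(d2,14)
G→slot 1; F→slot 3; B skipped; A skipped; I→slot 2; E skipped; D skipped; H skipped; C skipped.
Profit = 80 + 60 + 78 = 218

218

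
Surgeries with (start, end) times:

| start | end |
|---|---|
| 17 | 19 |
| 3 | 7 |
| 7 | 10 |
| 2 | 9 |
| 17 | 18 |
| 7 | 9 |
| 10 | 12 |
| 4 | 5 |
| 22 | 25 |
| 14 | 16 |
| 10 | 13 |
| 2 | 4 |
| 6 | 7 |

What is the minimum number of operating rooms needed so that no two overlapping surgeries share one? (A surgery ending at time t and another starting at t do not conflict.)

The answer is the maximum number of intervals overlapping at any instant.
starts: [2, 2, 3, 4, 6, 7, 7, 10, 10, 14, 17, 17, 22]
ends:   [4, 5, 7, 7, 9, 9, 10, 12, 13, 16, 18, 19, 25]
s2→1 s2→2 s3→3  — peak 3.

3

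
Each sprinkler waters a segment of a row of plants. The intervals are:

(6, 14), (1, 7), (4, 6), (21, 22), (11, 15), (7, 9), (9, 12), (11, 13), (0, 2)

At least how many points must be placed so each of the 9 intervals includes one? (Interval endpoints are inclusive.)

By right end: [0,2]  [4,6]  [1,7]  [7,9]  [9,12]  [11,13]  [6,14]  [11,15]  [21,22]
[0,2] uncovered → point at 2; [4,6] uncovered → point at 6; [7,9] uncovered → point at 9; [11,13] uncovered → point at 13; [21,22] uncovered → point at 22.
Points: 2, 6, 9, 13, 22 (5 total).

5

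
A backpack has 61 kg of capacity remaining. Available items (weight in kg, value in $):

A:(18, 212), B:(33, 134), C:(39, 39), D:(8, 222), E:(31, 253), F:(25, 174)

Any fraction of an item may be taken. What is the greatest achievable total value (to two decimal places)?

Order: D (222/8=27.75) > A (212/18=11.78) > E (253/31=8.16) > F (174/25=6.96) > B (134/33=4.06) > C (39/39=1.00)
Fill: take D (8 @ 222) → take A (18 @ 212) → take E (31 @ 253) → take 4/25 of F → 27.84; 61/61 used.
Total value = 714.84

714.84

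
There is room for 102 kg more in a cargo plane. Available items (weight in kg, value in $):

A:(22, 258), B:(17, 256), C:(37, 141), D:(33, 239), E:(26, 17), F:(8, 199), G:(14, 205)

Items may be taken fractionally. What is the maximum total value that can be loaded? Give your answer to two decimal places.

Greedy by value/weight ratio, highest first.
Ratios (sorted): F 24.88, B 15.06, G 14.64, A 11.73, D 7.24, C 3.81, E 0.65
take F (8 @ 199); take B (17 @ 256); take G (14 @ 205); take A (22 @ 258); take D (33 @ 239); take 8/37 of C → 30.49. Capacity used 102/102.
Total value = 1187.49

1187.49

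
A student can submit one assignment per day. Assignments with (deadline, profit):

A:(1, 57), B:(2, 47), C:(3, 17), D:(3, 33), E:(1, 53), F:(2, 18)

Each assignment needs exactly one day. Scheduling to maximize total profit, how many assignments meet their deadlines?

3

Take jobs in profit order; each goes to the latest open slot no later than its deadline.
By profit: A(d1,57), E(d1,53), B(d2,47), D(d3,33), F(d2,18), C(d3,17)
A→slot 1; E skipped; B→slot 2; D→slot 3; F skipped; C skipped.
3 of 6 scheduled.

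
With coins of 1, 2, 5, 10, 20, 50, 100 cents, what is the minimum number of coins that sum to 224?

Greedy: take as many of the largest coin as possible, then repeat with the remainder.
224 = 2×100 + 1×20 + 2×2
Total coins = 2 + 1 + 2 = 5

5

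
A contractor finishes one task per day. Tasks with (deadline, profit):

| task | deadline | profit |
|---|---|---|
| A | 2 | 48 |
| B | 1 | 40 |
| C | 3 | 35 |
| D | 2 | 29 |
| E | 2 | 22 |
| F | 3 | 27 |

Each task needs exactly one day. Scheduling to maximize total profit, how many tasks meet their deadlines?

By profit: A(d2,48), B(d1,40), C(d3,35), D(d2,29), F(d3,27), E(d2,22)
A→slot 2; B→slot 1; C→slot 3; D skipped; F skipped; E skipped.
3 of 6 scheduled.

3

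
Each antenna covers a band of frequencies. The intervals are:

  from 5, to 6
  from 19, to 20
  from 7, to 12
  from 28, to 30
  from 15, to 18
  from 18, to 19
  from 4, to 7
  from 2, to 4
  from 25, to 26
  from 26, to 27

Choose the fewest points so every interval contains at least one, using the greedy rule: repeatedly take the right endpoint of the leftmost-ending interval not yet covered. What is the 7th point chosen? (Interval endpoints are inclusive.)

30

Sorted: [2,4] [5,6] [4,7] [7,12] [15,18] [18,19] [19,20] [25,26] [26,27] [28,30]
{[2,4]} hit by 4; {[5,6],[4,7]} hit by 6; {[7,12]} hit by 12; {[15,18],[18,19]} hit by 18; {[19,20]} hit by 20; {[25,26],[26,27]} hit by 26; {[28,30]} hit by 30.
Points: 4, 6, 12, 18, 20, 26, 30 (7 total).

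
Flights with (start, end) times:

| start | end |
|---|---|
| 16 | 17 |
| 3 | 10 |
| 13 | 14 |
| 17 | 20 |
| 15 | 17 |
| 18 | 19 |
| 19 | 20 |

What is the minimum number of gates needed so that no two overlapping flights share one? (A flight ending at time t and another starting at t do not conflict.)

Events (time:±→running): 3:+→1 10:-→0 13:+→1 14:-→0 15:+→1 16:+→2 … peak 2.

2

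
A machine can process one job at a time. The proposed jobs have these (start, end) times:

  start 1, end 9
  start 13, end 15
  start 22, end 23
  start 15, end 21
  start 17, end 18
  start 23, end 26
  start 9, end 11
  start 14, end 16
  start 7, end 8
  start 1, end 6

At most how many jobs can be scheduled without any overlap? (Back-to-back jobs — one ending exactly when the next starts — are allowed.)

7

Greedy by earliest finish: after sorting by end time, pick each interval compatible with the last pick.
Sorted by end: (1,6)  (7,8)  (1,9)  (9,11)  (13,15)  (14,16)  (17,18)  (15,21)  (22,23)  (23,26)
take (1,6); take (7,8); skip (1,9); take (9,11); take (13,15); skip (14,16); take (17,18); skip (15,21); take (22,23); take (23,26).
Selected 7 jobs.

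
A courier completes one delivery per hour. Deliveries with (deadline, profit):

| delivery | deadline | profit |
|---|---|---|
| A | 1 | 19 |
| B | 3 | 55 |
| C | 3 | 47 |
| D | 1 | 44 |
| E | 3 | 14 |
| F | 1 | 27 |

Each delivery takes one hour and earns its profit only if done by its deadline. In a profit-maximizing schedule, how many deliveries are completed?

3

Sort by profit descending; place each in the latest free slot ≤ its deadline.
Profit order: B=55 C=47 D=44 F=27 A=19 E=14
Assign: B→slot 3, C→slot 2, D→slot 1, F skipped, A skipped, E skipped.
Slots: [1:D] [2:C] [3:B]
3 of 6 scheduled.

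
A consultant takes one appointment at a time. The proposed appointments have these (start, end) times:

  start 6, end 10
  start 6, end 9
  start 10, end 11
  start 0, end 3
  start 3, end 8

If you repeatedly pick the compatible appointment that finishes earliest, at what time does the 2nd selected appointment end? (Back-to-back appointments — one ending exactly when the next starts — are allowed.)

Sort by end time and greedily take each interval whose start is ≥ the last chosen end.
By end time: (0,3), (3,8), (6,9), (6,10), (10,11).
Pick (0,3); next start ≥ 3 → (3,8); next start ≥ 8 → (10,11).
Selected: (0,3) (3,8) (10,11)

8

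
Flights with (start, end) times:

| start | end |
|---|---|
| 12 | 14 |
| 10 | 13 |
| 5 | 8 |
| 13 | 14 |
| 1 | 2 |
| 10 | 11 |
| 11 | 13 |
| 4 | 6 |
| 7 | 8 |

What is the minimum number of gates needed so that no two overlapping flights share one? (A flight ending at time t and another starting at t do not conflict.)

starts: [1, 4, 5, 7, 10, 10, 11, 12, 13]
ends:   [2, 6, 8, 8, 11, 13, 13, 14, 14]
s1→1 e2→0 s4→1 s5→2 e6→1 s7→2 e8→1 e8→0 s10→1 s10→2 e11→1 s11→2 s12→3  — peak 3.

3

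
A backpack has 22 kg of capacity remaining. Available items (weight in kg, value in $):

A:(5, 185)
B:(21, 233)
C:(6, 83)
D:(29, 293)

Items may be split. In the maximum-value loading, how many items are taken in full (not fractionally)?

2

Ratios (sorted): A 37.00, C 13.83, B 11.10, D 10.10
take A (5 @ 185); take C (6 @ 83); take 11/21 of B → 122.05. Capacity used 22/22.
2 item(s) taken whole; one partial (take 11/21 of B).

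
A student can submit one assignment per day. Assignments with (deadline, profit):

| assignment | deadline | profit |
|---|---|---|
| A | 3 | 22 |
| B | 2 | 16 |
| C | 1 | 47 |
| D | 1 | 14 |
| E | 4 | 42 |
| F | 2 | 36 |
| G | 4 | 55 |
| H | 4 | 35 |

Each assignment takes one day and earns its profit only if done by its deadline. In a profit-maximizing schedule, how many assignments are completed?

Sort by profit descending; place each in the latest free slot ≤ its deadline.
By profit: G(d4,55), C(d1,47), E(d4,42), F(d2,36), H(d4,35), A(d3,22), B(d2,16), D(d1,14)
G→slot 4; C→slot 1; E→slot 3; F→slot 2; H skipped; A skipped; B skipped; D skipped.
4 of 8 scheduled.

4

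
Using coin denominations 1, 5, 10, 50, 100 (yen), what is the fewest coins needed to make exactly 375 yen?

7

Use the largest denomination that fits, subtract, and repeat.
375 = 3×100 + 1×50 + 2×10 + 1×5
Total coins = 3 + 1 + 2 + 1 = 7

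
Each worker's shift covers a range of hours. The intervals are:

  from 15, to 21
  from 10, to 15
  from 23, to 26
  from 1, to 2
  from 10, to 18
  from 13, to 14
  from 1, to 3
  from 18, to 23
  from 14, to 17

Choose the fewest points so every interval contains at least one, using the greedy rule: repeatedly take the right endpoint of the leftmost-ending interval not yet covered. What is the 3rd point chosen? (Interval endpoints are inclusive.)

Sorted: [1,2] [1,3] [13,14] [10,15] [14,17] [10,18] [15,21] [18,23] [23,26]
{[1,2],[1,3]} hit by 2; {[13,14],[10,15],[14,17],[10,18]} hit by 14; {[15,21],[18,23]} hit by 21; {[23,26]} hit by 26.
Points: 2, 14, 21, 26 (4 total).

21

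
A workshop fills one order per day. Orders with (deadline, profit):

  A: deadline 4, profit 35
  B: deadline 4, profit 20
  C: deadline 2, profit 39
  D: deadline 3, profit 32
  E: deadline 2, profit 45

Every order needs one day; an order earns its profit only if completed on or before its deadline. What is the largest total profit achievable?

By profit: E(d2,45), C(d2,39), A(d4,35), D(d3,32), B(d4,20)
E→slot 2; C→slot 1; A→slot 4; D→slot 3; B skipped.
Profit = 39 + 45 + 32 + 35 = 151

151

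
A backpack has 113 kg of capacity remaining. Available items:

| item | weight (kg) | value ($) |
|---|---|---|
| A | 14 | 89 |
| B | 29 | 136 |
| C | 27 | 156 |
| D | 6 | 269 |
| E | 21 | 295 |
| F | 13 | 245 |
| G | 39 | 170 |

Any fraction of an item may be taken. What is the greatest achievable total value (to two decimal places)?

Greedy by value/weight ratio, highest first.
Ratios (sorted): D 44.83, F 18.85, E 14.05, A 6.36, C 5.78, B 4.69, G 4.36
take D (6 @ 269); take F (13 @ 245); take E (21 @ 295); take A (14 @ 89); take C (27 @ 156); take B (29 @ 136); take 3/39 of G → 13.08. Capacity used 113/113.
Total value = 1203.08

1203.08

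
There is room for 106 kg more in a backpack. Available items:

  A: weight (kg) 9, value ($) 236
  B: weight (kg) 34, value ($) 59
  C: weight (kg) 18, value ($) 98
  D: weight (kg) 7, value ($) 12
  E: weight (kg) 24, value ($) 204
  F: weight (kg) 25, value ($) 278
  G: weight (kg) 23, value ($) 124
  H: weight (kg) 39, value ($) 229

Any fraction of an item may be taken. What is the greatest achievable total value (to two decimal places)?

Greedy by value/weight ratio, highest first.
Ratios (sorted): A 26.22, F 11.12, E 8.50, H 5.87, C 5.44, G 5.39, B 1.74, D 1.71
take A (9 @ 236); take F (25 @ 278); take E (24 @ 204); take H (39 @ 229); take 9/18 of C → 49.00. Capacity used 106/106.
Total value = 996.00

996.00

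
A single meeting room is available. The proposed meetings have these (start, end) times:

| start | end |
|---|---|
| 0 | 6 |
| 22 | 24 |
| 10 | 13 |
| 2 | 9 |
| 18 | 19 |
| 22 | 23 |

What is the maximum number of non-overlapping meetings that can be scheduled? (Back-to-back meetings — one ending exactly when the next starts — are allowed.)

Greedy by earliest finish: after sorting by end time, pick each interval compatible with the last pick.
Sorted by end: (0,6)  (2,9)  (10,13)  (18,19)  (22,23)  (22,24)
take (0,6); take (10,13); take (18,19); take (22,23).
Selected 4 meetings.

4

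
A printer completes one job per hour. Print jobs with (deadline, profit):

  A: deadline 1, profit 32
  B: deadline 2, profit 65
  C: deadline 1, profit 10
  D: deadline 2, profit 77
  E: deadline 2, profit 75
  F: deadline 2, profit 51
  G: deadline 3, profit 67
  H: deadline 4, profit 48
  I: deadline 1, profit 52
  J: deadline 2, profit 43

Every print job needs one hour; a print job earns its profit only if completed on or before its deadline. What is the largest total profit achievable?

Take jobs in profit order; each goes to the latest open slot no later than its deadline.
By profit: D(d2,77), E(d2,75), G(d3,67), B(d2,65), I(d1,52), F(d2,51), H(d4,48), J(d2,43), A(d1,32), C(d1,10)
D→slot 2; E→slot 1; G→slot 3; B skipped; I skipped; F skipped; H→slot 4; J skipped; A skipped; C skipped.
Profit = 75 + 77 + 67 + 48 = 267

267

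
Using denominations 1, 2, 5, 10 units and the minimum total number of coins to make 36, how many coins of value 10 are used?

36 − 3×10→6 − 1×5→1 − 1×1→0
Count of 10: 3

3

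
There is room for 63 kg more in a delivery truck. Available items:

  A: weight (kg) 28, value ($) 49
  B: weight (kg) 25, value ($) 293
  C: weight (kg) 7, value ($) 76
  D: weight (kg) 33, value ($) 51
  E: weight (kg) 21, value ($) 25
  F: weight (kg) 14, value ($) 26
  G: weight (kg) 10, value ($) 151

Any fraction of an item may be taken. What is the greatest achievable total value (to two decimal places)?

Greedy by value/weight ratio, highest first.
Order: G (151/10=15.10) > B (293/25=11.72) > C (76/7=10.86) > F (26/14=1.86) > A (49/28=1.75) > D (51/33=1.55) > E (25/21=1.19)
Fill: take G (10 @ 151) → take B (25 @ 293) → take C (7 @ 76) → take F (14 @ 26) → take 7/28 of A → 12.25; 63/63 used.
Total value = 558.25

558.25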